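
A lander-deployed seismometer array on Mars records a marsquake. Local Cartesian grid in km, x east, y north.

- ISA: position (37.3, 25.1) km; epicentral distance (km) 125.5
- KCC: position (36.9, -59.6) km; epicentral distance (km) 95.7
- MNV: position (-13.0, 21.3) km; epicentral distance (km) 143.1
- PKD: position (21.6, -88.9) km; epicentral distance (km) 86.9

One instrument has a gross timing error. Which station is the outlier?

MNV

Solve using three stations at a time. Using ISA, KCC, PKD (subtract circle equations pairwise → linear system) gives (x, y) ≈ (-58.8, -55.7).
Distances from that point to each station vs reported:
  ISA: calculated 125.5 vs reported 125.5 → residual 0.0 km
  KCC: calculated 95.7 vs reported 95.7 → residual 0.0 km
  MNV: calculated 89.6 vs reported 143.1 → residual 53.5 km
  PKD: calculated 87.0 vs reported 86.9 → residual 0.1 km
ISA, KCC, PKD are mutually consistent (residuals ≈ 0); MNV is off by 53.5 km.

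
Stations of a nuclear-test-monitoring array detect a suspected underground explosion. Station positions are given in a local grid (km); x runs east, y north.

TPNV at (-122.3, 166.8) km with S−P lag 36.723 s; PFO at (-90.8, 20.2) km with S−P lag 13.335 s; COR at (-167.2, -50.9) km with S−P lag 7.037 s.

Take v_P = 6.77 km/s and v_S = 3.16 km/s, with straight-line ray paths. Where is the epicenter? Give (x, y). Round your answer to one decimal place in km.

Distance from S−P lag: d = Δt · v_P v_S / (v_P − v_S) = Δt · (6.77·3.16)/(6.77−3.16) ≈ 5.9261·Δt.
So d_TPNV = 217.62, d_PFO = 79.02, d_COR = 41.70 km.
Circle about each station: (x + 122.3)² + (y − 166.8)² = 217.62²; (x + 90.8)² + (y − 20.2)² = 79.02²; (x + 167.2)² + (y + 50.9)² = 41.70².
Subtracting the TPNV equation from the PFO and COR equations removes the quadratic terms:
63.0 x − 293.2 y = 6987.45
-89.8 x − 435.4 y = 33386.69
Solving the 2×2 system: x ≈ -125.5, y ≈ -50.8 km.

-125.5 km east, -50.8 km north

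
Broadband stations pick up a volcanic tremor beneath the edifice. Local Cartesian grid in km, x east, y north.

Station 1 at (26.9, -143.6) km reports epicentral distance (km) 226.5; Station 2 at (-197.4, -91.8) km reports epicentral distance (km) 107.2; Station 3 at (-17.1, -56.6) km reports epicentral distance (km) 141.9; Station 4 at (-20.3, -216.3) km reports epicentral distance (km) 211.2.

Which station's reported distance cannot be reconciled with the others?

Solve using three stations at a time. Using Station 1, Station 2, Station 3 (subtract circle equations pairwise → linear system) gives (x, y) ≈ (-146.2, 2.6).
Distances from that point to each station vs reported:
  Station 1: calculated 226.6 vs reported 226.5 → residual 0.1 km
  Station 2: calculated 107.4 vs reported 107.2 → residual 0.2 km
  Station 3: calculated 142.0 vs reported 141.9 → residual 0.1 km
  Station 4: calculated 252.5 vs reported 211.2 → residual 41.3 km
Station 1, Station 2, Station 3 are mutually consistent (residuals ≈ 0); Station 4 is off by 41.3 km.

Station 4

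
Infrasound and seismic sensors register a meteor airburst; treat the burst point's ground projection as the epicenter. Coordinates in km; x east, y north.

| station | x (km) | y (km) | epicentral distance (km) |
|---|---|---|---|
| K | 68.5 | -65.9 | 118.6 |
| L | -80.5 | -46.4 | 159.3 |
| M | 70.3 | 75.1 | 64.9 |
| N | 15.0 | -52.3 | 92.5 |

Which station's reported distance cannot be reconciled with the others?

Solve using three stations at a time. Using K, M, N (subtract circle equations pairwise → linear system) gives (x, y) ≈ (15.5, 40.2).
Distances from that point to each station vs reported:
  K: calculated 118.6 vs reported 118.6 → residual 0.0 km
  L: calculated 129.3 vs reported 159.3 → residual 30.0 km
  M: calculated 64.9 vs reported 64.9 → residual 0.0 km
  N: calculated 92.5 vs reported 92.5 → residual 0.0 km
K, M, N are mutually consistent (residuals ≈ 0); L is off by 30.0 km.

L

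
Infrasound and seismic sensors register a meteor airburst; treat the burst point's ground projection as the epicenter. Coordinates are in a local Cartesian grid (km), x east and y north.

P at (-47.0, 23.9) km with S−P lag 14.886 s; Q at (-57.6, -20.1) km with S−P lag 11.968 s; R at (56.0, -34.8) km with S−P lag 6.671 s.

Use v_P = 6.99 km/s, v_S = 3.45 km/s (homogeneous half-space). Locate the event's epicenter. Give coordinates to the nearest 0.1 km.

Distance from S−P lag: d = Δt · v_P v_S / (v_P − v_S) = Δt · (6.99·3.45)/(6.99−3.45) ≈ 6.8123·Δt.
So d_P = 101.41, d_Q = 81.53, d_R = 45.44 km.
Circle about each station: (x + 47.0)² + (y − 23.9)² = 101.41²; (x + 57.6)² + (y + 20.1)² = 81.53²; (x − 56.0)² + (y + 34.8)² = 45.44².
Subtracting the P equation from the Q and R equations removes the quadratic terms:
-21.2 x − 88.0 y = 4578.41
206.0 x − 117.4 y = 9786.02
Solving the 2×2 system: x ≈ 15.7, y ≈ -55.8 km.

(15.7, -55.8)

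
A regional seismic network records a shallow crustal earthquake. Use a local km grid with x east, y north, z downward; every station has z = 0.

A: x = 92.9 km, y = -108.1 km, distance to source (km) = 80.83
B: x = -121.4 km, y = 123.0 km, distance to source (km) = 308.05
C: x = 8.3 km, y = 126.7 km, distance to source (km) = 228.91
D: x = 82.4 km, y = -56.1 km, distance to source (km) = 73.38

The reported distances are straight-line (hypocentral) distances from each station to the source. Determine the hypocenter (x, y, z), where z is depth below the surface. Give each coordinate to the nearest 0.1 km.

x ≈ 112.7 km, y ≈ -66.0 km, depth ≈ 66.1 km

Each station gives a sphere (x−x_i)² + (y−y_i)² + z² = d_i² (stations at z=0).
Subtracting the A sphere from B and C: z² cancels, leaving linear equations in x and y:
-428.6 x + 462.2 y = -78810.37
-169.2 x + 469.6 y = -50060.54
Solving: x ≈ 112.715, y ≈ -65.991 km (keep extra digits for the depth step; rounded: 112.7, -66.0).
Then from the A sphere: z² = 80.83² − (x − 92.9)² − (y + 108.1)² with x = 112.715, y = -65.991, so z ≈ 66.088 ≈ 66.1 km.
Check against D (with the unrounded solution): distance 73.38 ≈ 73.38 km. ✓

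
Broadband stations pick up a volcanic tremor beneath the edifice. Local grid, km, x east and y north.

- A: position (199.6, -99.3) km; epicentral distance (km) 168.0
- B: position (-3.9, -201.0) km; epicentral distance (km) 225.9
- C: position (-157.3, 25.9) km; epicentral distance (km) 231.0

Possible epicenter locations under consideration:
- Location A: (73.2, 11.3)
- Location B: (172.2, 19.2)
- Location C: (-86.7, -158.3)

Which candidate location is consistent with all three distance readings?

Location A

For each candidate, compare |candidate − station| to the reported distance:
Location A: residuals A 0.0, B 0.0, C 0.0 → max 0.0 km
Location B: residuals A 46.4, B 56.1, C 98.6 → max 98.6 km
Location C: residuals A 124.3, B 132.7, C 33.7 → max 132.7 km
Only Location A has all residuals ≈ 0.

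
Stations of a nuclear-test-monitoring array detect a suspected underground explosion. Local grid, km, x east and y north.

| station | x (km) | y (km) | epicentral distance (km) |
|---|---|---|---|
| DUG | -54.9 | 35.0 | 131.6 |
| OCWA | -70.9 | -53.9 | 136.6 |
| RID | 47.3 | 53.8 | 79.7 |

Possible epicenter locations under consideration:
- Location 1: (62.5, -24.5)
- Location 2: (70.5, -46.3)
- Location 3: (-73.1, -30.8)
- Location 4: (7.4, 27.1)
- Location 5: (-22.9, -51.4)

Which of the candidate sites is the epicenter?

Location 1

For each candidate, compare |candidate − station| to the reported distance:
Location 1: residuals DUG 0.0, OCWA 0.0, RID 0.1 → max 0.1 km
Location 2: residuals DUG 17.8, OCWA 5.0, RID 23.1 → max 23.1 km
Location 3: residuals DUG 63.3, OCWA 113.4, RID 67.5 → max 113.4 km
Location 4: residuals DUG 68.8, OCWA 23.9, RID 31.7 → max 68.8 km
Location 5: residuals DUG 39.5, OCWA 88.5, RID 46.8 → max 88.5 km
Only Location 1 has all residuals ≈ 0.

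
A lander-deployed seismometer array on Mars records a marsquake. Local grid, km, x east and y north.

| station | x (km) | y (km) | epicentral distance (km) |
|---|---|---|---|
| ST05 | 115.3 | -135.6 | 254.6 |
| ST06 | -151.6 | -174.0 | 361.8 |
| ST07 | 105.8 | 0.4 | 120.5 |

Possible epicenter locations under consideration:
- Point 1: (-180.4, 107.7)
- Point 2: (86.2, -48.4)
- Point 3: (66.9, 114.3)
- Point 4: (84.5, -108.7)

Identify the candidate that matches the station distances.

Point 3

For each candidate, compare |candidate − station| to the reported distance:
Point 1: residuals ST05 128.3, ST06 78.6, ST07 185.2 → max 185.2 km
Point 2: residuals ST05 162.7, ST06 92.9, ST07 67.9 → max 162.7 km
Point 3: residuals ST05 0.1, ST06 0.1, ST07 0.1 → max 0.1 km
Point 4: residuals ST05 213.7, ST06 116.8, ST07 9.3 → max 213.7 km
Only Point 3 has all residuals ≈ 0.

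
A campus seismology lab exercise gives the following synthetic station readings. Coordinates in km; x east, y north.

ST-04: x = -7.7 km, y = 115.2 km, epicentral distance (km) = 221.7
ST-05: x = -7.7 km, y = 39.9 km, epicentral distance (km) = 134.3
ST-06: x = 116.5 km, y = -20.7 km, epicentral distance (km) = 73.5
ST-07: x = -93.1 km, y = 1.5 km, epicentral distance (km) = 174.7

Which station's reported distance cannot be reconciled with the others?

ST-04

Solve using three stations at a time. Using ST-05, ST-06, ST-07 (subtract circle equations pairwise → linear system) gives (x, y) ≈ (64.9, -73.1).
Distances from that point to each station vs reported:
  ST-04: calculated 201.9 vs reported 221.7 → residual 19.8 km
  ST-05: calculated 134.3 vs reported 134.3 → residual 0.0 km
  ST-06: calculated 73.6 vs reported 73.5 → residual 0.1 km
  ST-07: calculated 174.7 vs reported 174.7 → residual 0.0 km
ST-05, ST-06, ST-07 are mutually consistent (residuals ≈ 0); ST-04 is off by 19.8 km.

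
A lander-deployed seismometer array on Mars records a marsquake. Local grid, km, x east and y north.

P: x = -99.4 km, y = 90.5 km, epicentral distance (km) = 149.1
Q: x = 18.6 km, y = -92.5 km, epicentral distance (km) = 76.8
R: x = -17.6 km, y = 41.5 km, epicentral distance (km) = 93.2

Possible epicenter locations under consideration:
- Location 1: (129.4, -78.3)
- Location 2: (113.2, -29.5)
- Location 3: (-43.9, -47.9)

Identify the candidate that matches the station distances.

Location 3

For each candidate, compare |candidate − station| to the reported distance:
Location 1: residuals P 135.2, Q 34.9, R 96.4 → max 135.2 km
Location 2: residuals P 95.0, Q 36.9, R 55.6 → max 95.0 km
Location 3: residuals P 0.0, Q 0.0, R 0.0 → max 0.0 km
Only Location 3 has all residuals ≈ 0.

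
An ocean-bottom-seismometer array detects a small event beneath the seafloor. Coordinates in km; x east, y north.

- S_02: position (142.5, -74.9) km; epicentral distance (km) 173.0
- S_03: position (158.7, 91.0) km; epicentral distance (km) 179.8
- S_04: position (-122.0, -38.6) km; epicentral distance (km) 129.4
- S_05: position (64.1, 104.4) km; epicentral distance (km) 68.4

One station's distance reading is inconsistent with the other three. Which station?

S_05

Solve using three stations at a time. Using S_02, S_03, S_04 (subtract circle equations pairwise → linear system) gives (x, y) ≈ (-4.7, 16.0).
Distances from that point to each station vs reported:
  S_02: calculated 173.0 vs reported 173.0 → residual 0.0 km
  S_03: calculated 179.8 vs reported 179.8 → residual 0.0 km
  S_04: calculated 129.4 vs reported 129.4 → residual 0.0 km
  S_05: calculated 112.0 vs reported 68.4 → residual 43.6 km
S_02, S_03, S_04 are mutually consistent (residuals ≈ 0); S_05 is off by 43.6 km.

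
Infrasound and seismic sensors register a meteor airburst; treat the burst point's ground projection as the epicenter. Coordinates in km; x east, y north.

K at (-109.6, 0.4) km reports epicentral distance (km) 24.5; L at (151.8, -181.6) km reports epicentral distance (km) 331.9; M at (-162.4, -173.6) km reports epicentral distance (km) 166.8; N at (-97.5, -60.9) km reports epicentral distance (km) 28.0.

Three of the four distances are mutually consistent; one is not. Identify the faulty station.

N

Solve using three stations at a time. Using K, L, M (subtract circle equations pairwise → linear system) gives (x, y) ≈ (-132.0, -9.6).
Distances from that point to each station vs reported:
  K: calculated 24.6 vs reported 24.5 → residual 0.1 km
  L: calculated 331.9 vs reported 331.9 → residual 0.0 km
  M: calculated 166.8 vs reported 166.8 → residual 0.0 km
  N: calculated 61.9 vs reported 28.0 → residual 33.9 km
K, L, M are mutually consistent (residuals ≈ 0); N is off by 33.9 km.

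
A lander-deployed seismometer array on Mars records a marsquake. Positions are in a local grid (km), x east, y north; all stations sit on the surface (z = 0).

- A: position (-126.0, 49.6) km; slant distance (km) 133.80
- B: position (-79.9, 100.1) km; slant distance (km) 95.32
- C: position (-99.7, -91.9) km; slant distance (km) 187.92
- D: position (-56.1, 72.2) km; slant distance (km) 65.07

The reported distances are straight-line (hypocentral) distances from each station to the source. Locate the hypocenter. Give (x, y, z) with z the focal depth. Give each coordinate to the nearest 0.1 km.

Each station gives a sphere (x−x_i)² + (y−y_i)² + z² = d_i² (stations at z=0).
Subtracting the A sphere from B and C: z² cancels, leaving linear equations in x and y:
92.2 x + 101.0 y = 6884.40
52.6 x − 283.0 y = -17361.95
Solving: x ≈ 6.200, y ≈ 62.502 km (keep extra digits for the depth step; rounded: 6.2, 62.5).
Then from the A sphere: z² = 133.80² − (x + 126.0)² − (y − 49.6)² with x = 6.200, y = 62.502, so z ≈ 16.098 ≈ 16.1 km.

x ≈ 6.2 km, y ≈ 62.5 km, depth ≈ 16.1 km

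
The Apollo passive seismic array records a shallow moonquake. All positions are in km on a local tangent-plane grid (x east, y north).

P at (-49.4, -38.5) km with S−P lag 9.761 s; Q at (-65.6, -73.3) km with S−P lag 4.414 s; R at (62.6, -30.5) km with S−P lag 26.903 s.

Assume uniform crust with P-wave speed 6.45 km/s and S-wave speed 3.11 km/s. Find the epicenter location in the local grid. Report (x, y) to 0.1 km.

Distance from S−P lag: d = Δt · v_P v_S / (v_P − v_S) = Δt · (6.45·3.11)/(6.45−3.11) ≈ 6.0058·Δt.
So d_P = 58.62, d_Q = 26.51, d_R = 161.58 km.
Circle about each station: (x + 49.4)² + (y + 38.5)² = 58.62²; (x + 65.6)² + (y + 73.3)² = 26.51²; (x − 62.6)² + (y + 30.5)² = 161.58².
Subtracting the P equation from the Q and R equations removes the quadratic terms:
-32.4 x − 69.6 y = 8487.16
224.0 x + 16.0 y = -21745.39
Solving the 2×2 system: x ≈ -91.4, y ≈ -79.4 km.

x ≈ -91.4 km, y ≈ -79.4 km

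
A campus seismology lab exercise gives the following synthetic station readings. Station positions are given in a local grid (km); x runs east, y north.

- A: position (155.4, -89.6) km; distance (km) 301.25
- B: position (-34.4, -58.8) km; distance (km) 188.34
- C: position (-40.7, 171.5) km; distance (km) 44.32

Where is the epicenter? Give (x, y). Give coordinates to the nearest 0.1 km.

-52.2 km east, 128.7 km north

Circle about each station: (x − 155.4)² + (y + 89.6)² = 301.25²; (x + 34.4)² + (y + 58.8)² = 188.34²; (x + 40.7)² + (y − 171.5)² = 44.32².
Subtracting the A equation from the B and C equations removes the quadratic terms:
-379.6 x + 61.6 y = 27743.09
-392.2 x + 522.2 y = 87678.72
Solving the 2×2 system: x ≈ -52.2, y ≈ 128.7 km.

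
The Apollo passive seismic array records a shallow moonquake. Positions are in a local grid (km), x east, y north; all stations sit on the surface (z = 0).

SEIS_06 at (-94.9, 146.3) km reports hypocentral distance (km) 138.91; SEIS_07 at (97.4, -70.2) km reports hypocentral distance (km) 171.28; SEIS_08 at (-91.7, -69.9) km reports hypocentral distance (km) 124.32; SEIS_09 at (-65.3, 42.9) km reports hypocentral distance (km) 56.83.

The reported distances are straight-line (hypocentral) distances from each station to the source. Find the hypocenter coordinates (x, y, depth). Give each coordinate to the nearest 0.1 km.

(-33.7, 30.2, 45.5)

Each station gives a sphere (x−x_i)² + (y−y_i)² + z² = d_i² (stations at z=0).
Subtracting the SEIS_06 sphere from SEIS_07 and SEIS_08: z² cancels, leaving linear equations in x and y:
384.6 x − 433.0 y = -26035.75
6.4 x − 432.4 y = -13274.27
Solving: x ≈ -33.695, y ≈ 30.200 km (keep extra digits for the depth step; rounded: -33.7, 30.2).
Then from the SEIS_06 sphere: z² = 138.91² − (x + 94.9)² − (y − 146.3)² with x = -33.695, y = 30.200, so z ≈ 45.505 ≈ 45.5 km.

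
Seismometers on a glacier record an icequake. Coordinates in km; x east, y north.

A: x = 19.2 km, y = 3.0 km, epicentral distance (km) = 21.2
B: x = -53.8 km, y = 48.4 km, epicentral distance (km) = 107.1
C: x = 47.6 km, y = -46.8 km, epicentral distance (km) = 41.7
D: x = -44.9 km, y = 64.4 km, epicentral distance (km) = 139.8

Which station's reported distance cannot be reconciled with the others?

Solve using three stations at a time. Using A, B, C (subtract circle equations pairwise → linear system) gives (x, y) ≈ (38.4, -6.1).
Distances from that point to each station vs reported:
  A: calculated 21.3 vs reported 21.2 → residual 0.1 km
  B: calculated 107.1 vs reported 107.1 → residual 0.0 km
  C: calculated 41.7 vs reported 41.7 → residual 0.0 km
  D: calculated 109.1 vs reported 139.8 → residual 30.7 km
A, B, C are mutually consistent (residuals ≈ 0); D is off by 30.7 km.

D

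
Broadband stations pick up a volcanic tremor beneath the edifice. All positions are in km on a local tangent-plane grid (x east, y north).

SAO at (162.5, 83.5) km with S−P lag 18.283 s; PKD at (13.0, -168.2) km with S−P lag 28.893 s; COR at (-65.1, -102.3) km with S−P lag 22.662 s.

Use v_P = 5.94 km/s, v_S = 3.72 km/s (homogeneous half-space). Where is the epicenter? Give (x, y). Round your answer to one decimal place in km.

Distance from S−P lag: d = Δt · v_P v_S / (v_P − v_S) = Δt · (5.94·3.72)/(5.94−3.72) ≈ 9.9535·Δt.
So d_SAO = 181.98, d_PKD = 287.59, d_COR = 225.57 km.
Circle about each station: (x − 162.5)² + (y − 83.5)² = 181.98²; (x − 13.0)² + (y + 168.2)² = 287.59²; (x + 65.1)² + (y + 102.3)² = 225.57².
Subtracting the SAO equation from the PKD and COR equations removes the quadratic terms:
-299.0 x − 503.4 y = -54509.55
-455.2 x − 371.6 y = -36440.30
Solving the 2×2 system: x ≈ -16.2, y ≈ 117.9 km.
Check against SAO (with the unrounded x, y): √((x − 162.5)²+(y − 83.5)²) = 181.98 ≈ 181.98 km. ✓

-16.2 km east, 117.9 km north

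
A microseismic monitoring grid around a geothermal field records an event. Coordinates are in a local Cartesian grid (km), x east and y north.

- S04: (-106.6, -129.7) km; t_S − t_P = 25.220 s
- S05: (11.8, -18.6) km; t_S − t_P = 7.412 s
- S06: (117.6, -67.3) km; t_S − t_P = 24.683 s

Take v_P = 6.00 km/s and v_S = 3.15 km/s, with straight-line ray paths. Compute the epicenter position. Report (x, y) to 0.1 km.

Distance from S−P lag: d = Δt · v_P v_S / (v_P − v_S) = Δt · (6.00·3.15)/(6.00−3.15) ≈ 6.6316·Δt.
So d_S04 = 167.25, d_S05 = 49.15, d_S06 = 163.69 km.
Circle about each station: (x + 106.6)² + (y + 129.7)² = 167.25²; (x − 11.8)² + (y + 18.6)² = 49.15²; (x − 117.6)² + (y + 67.3)² = 163.69².
Subtracting the S04 equation from the S05 and S06 equations removes the quadratic terms:
236.8 x + 222.2 y = -2143.61
448.4 x + 124.8 y = -8648.45
Solving the 2×2 system: x ≈ -23.6, y ≈ 15.5 km.

-23.6 km east, 15.5 km north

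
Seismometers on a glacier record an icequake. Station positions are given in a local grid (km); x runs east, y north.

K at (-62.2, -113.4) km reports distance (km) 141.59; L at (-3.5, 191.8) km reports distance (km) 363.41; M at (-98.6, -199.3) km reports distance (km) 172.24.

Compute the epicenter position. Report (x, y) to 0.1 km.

Circle about each station: (x + 62.2)² + (y + 113.4)² = 141.59²; (x + 3.5)² + (y − 191.8)² = 363.41²; (x + 98.6)² + (y + 199.3)² = 172.24².
Subtracting pairs of circle equations eliminates x²+y² and gives linear equations (the radical axes):
117.4 x + 610.4 y = -91948.01
-72.8 x − 171.8 y = 23095.16
Solving the 2×2 system: x ≈ 70.0, y ≈ -164.1 km.
Check against K (with the unrounded x, y): √((x + 62.2)²+(y + 113.4)²) = 141.61 ≈ 141.59 km. ✓

x ≈ 70.0 km, y ≈ -164.1 km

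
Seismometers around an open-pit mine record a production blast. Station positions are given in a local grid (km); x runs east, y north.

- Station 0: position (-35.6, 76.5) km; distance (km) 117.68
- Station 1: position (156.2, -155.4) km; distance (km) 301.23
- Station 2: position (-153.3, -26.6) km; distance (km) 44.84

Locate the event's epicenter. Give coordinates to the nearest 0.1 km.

-110.1 km east, -14.6 km north

Circle about each station: (x + 35.6)² + (y − 76.5)² = 117.68²; (x − 156.2)² + (y + 155.4)² = 301.23²; (x + 153.3)² + (y + 26.6)² = 44.84².
Subtracting pairs of circle equations eliminates x²+y² and gives linear equations (the radical axes):
383.6 x − 463.8 y = -35462.94
-235.4 x − 206.2 y = 28926.80
Solving the 2×2 system: x ≈ -110.1, y ≈ -14.6 km.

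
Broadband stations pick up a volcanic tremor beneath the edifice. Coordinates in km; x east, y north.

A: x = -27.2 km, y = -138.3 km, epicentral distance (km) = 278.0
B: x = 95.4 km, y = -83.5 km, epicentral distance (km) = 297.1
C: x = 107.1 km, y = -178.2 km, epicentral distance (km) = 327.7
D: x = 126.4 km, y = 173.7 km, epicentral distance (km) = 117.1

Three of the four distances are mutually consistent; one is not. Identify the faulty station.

Solve using three stations at a time. Using A, C, D (subtract circle equations pairwise → linear system) gives (x, y) ≈ (15.4, 136.4).
Distances from that point to each station vs reported:
  A: calculated 278.0 vs reported 278.0 → residual 0.0 km
  B: calculated 234.0 vs reported 297.1 → residual 63.1 km
  C: calculated 327.7 vs reported 327.7 → residual 0.0 km
  D: calculated 117.1 vs reported 117.1 → residual 0.0 km
A, C, D are mutually consistent (residuals ≈ 0); B is off by 63.1 km.

B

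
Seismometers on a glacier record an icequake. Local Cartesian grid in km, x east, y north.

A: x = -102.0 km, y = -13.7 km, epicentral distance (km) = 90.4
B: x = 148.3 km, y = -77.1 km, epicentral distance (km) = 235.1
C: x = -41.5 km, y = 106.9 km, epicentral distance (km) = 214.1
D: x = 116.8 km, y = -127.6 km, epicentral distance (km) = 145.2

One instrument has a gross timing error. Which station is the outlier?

Solve using three stations at a time. Using A, B, C (subtract circle equations pairwise → linear system) gives (x, y) ≈ (-85.4, -102.7).
Distances from that point to each station vs reported:
  A: calculated 90.5 vs reported 90.4 → residual 0.1 km
  B: calculated 235.1 vs reported 235.1 → residual 0.0 km
  C: calculated 214.1 vs reported 214.1 → residual 0.0 km
  D: calculated 203.8 vs reported 145.2 → residual 58.6 km
A, B, C are mutually consistent (residuals ≈ 0); D is off by 58.6 km.

D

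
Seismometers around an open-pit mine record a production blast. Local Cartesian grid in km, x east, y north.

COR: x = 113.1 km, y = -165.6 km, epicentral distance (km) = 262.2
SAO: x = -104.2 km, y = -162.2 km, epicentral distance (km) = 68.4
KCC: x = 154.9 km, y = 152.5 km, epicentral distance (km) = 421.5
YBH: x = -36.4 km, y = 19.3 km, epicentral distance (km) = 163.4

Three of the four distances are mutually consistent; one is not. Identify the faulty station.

Solve using three stations at a time. Using COR, SAO, YBH (subtract circle equations pairwise → linear system) gives (x, y) ≈ (-142.1, -105.3).
Distances from that point to each station vs reported:
  COR: calculated 262.2 vs reported 262.2 → residual 0.0 km
  SAO: calculated 68.3 vs reported 68.4 → residual 0.1 km
  KCC: calculated 393.3 vs reported 421.5 → residual 28.2 km
  YBH: calculated 163.4 vs reported 163.4 → residual 0.0 km
COR, SAO, YBH are mutually consistent (residuals ≈ 0); KCC is off by 28.2 km.

KCC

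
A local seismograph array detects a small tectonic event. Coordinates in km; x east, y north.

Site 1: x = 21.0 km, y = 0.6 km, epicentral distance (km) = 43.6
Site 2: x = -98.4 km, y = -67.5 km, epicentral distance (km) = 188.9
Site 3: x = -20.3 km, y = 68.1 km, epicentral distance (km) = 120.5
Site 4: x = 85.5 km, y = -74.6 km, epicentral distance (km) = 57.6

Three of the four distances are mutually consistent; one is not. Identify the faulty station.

Solve using three stations at a time. Using Site 1, Site 3, Site 4 (subtract circle equations pairwise → linear system) gives (x, y) ≈ (56.6, -24.7).
Distances from that point to each station vs reported:
  Site 1: calculated 43.7 vs reported 43.6 → residual 0.1 km
  Site 2: calculated 160.8 vs reported 188.9 → residual 28.1 km
  Site 3: calculated 120.5 vs reported 120.5 → residual 0.0 km
  Site 4: calculated 57.7 vs reported 57.6 → residual 0.1 km
Site 1, Site 3, Site 4 are mutually consistent (residuals ≈ 0); Site 2 is off by 28.1 km.

Site 2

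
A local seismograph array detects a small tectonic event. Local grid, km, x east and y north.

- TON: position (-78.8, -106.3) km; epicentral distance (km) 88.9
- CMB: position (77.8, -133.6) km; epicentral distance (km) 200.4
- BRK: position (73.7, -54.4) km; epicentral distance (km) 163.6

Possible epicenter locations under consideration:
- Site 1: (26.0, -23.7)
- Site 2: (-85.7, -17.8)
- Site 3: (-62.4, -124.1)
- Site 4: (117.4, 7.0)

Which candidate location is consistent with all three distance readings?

For each candidate, compare |candidate − station| to the reported distance:
Site 1: residuals TON 44.5, CMB 78.9, BRK 106.9 → max 106.9 km
Site 2: residuals TON 0.1, CMB 0.0, BRK 0.1 → max 0.1 km
Site 3: residuals TON 64.7, CMB 59.9, BRK 10.7 → max 64.7 km
Site 4: residuals TON 137.7, CMB 54.3, BRK 88.2 → max 137.7 km
Only Site 2 has all residuals ≈ 0.

Site 2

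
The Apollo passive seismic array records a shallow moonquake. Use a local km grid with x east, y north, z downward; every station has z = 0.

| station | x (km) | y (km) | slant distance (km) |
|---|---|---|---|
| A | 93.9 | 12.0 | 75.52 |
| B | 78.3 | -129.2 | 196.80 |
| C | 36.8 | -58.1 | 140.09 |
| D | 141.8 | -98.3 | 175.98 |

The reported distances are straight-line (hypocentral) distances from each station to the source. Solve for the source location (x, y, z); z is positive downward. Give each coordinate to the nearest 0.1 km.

Each station gives a sphere (x−x_i)² + (y−y_i)² + z² = d_i² (stations at z=0).
Subtracting the A sphere from B and C: z² cancels, leaving linear equations in x and y:
-31.2 x − 282.4 y = -19164.65
-114.2 x − 140.2 y = -18153.30
Solving: x ≈ 87.517, y ≈ 58.194 km (keep extra digits for the depth step; rounded: 87.5, 58.2).
Then from the A sphere: z² = 75.52² − (x − 93.9)² − (y − 12.0)² with x = 87.517, y = 58.194, so z ≈ 59.402 ≈ 59.4 km.

x ≈ 87.5 km, y ≈ 58.2 km, depth ≈ 59.4 km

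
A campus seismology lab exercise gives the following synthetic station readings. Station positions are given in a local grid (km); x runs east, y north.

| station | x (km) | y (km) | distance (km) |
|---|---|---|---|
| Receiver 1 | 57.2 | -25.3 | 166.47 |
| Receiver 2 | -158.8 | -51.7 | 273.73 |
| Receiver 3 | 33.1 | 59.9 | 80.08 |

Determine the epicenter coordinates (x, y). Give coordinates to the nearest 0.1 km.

Circle about each station: (x − 57.2)² + (y + 25.3)² = 166.47²; (x + 158.8)² + (y + 51.7)² = 273.73²; (x − 33.1)² + (y − 59.9)² = 80.08².
Subtracting the Receiver 1 equation from the Receiver 2 and Receiver 3 equations removes the quadratic terms:
-432.0 x − 52.8 y = -23237.45
-48.2 x + 170.4 y = 22071.14
Solving the 2×2 system: x ≈ 36.7, y ≈ 139.9 km.

(36.7, 139.9)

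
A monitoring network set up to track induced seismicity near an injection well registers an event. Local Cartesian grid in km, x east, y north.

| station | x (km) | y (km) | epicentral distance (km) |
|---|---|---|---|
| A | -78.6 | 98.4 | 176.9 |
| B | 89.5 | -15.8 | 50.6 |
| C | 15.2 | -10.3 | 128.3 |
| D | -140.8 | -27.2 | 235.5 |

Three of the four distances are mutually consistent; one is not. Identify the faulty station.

Solve using three stations at a time. Using A, B, D (subtract circle equations pairwise → linear system) gives (x, y) ≈ (86.4, 34.7).
Distances from that point to each station vs reported:
  A: calculated 176.9 vs reported 176.9 → residual 0.0 km
  B: calculated 50.6 vs reported 50.6 → residual 0.0 km
  C: calculated 84.2 vs reported 128.3 → residual 44.1 km
  D: calculated 235.5 vs reported 235.5 → residual 0.0 km
A, B, D are mutually consistent (residuals ≈ 0); C is off by 44.1 km.

C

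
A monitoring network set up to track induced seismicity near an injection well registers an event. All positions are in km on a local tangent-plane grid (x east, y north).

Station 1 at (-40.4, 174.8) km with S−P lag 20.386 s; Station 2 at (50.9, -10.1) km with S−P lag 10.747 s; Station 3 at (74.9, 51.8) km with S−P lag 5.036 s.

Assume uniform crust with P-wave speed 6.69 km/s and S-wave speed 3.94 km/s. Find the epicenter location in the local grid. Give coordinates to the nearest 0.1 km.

121.3 km east, 65.1 km north

Distance from S−P lag: d = Δt · v_P v_S / (v_P − v_S) = Δt · (6.69·3.94)/(6.69−3.94) ≈ 9.5849·Δt.
So d_Station 1 = 195.40, d_Station 2 = 103.01, d_Station 3 = 48.27 km.
Circle about each station: (x + 40.4)² + (y − 174.8)² = 195.40²; (x − 50.9)² + (y + 10.1)² = 103.01²; (x − 74.9)² + (y − 51.8)² = 48.27².
Subtracting the Station 1 equation from the Station 2 and Station 3 equations removes the quadratic terms:
182.6 x − 369.8 y = -1924.28
230.6 x − 246.0 y = 11957.22
Solving the 2×2 system: x ≈ 121.3, y ≈ 65.1 km.
Check against Station 1 (with the unrounded x, y): √((x + 40.4)²+(y − 174.8)²) = 195.40 ≈ 195.40 km. ✓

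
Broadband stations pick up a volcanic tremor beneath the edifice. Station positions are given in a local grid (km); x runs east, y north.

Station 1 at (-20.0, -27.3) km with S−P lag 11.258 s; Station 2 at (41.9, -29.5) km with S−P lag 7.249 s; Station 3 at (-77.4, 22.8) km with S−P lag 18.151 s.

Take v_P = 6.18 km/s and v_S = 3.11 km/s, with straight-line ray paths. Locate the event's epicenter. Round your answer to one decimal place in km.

x ≈ 36.0 km, y ≈ 15.5 km

Distance from S−P lag: d = Δt · v_P v_S / (v_P − v_S) = Δt · (6.18·3.11)/(6.18−3.11) ≈ 6.2605·Δt.
So d_Station 1 = 70.48, d_Station 2 = 45.38, d_Station 3 = 113.63 km.
Circle about each station: (x + 20.0)² + (y + 27.3)² = 70.48²; (x − 41.9)² + (y + 29.5)² = 45.38²; (x + 77.4)² + (y − 22.8)² = 113.63².
Subtracting the Station 1 equation from the Station 2 and Station 3 equations removes the quadratic terms:
123.8 x − 4.4 y = 4388.66
-114.8 x + 100.2 y = -2579.04
Solving the 2×2 system: x ≈ 36.0, y ≈ 15.5 km.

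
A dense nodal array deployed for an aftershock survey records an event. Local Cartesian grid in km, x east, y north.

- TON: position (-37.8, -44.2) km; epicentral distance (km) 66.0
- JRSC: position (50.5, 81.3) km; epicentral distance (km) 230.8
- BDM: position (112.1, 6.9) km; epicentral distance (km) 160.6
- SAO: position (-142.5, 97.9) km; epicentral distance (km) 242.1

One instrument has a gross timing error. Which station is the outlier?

JRSC

Solve using three stations at a time. Using TON, BDM, SAO (subtract circle equations pairwise → linear system) gives (x, y) ≈ (-5.9, -102.0).
Distances from that point to each station vs reported:
  TON: calculated 66.0 vs reported 66.0 → residual 0.0 km
  JRSC: calculated 191.8 vs reported 230.8 → residual 39.0 km
  BDM: calculated 160.6 vs reported 160.6 → residual 0.0 km
  SAO: calculated 242.1 vs reported 242.1 → residual 0.0 km
TON, BDM, SAO are mutually consistent (residuals ≈ 0); JRSC is off by 39.0 km.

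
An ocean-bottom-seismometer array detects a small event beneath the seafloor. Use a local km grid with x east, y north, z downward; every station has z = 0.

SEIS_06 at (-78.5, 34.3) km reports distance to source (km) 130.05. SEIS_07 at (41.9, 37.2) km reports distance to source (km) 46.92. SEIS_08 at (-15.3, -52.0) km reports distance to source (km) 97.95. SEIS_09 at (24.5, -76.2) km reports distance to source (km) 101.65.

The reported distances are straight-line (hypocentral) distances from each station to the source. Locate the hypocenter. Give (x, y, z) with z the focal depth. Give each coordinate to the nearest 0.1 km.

(43.3, 14.8, 41.2)

Each station gives a sphere (x−x_i)² + (y−y_i)² + z² = d_i² (stations at z=0).
Subtracting the SEIS_06 sphere from SEIS_07 and SEIS_08: z² cancels, leaving linear equations in x and y:
240.8 x + 5.8 y = 10512.23
126.4 x − 172.6 y = 2918.15
Solving: x ≈ 43.299, y ≈ 14.802 km (keep extra digits for the depth step; rounded: 43.3, 14.8).
Then from the SEIS_06 sphere: z² = 130.05² − (x + 78.5)² − (y − 34.3)² with x = 43.299, y = 14.802, so z ≈ 41.205 ≈ 41.2 km.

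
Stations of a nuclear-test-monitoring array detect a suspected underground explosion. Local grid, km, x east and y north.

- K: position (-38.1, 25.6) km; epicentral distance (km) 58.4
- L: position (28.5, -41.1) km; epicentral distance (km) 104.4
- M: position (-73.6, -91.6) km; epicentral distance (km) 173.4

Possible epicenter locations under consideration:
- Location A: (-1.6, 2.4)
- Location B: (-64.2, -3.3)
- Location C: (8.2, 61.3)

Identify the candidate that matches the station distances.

For each candidate, compare |candidate − station| to the reported distance:
Location A: residuals K 15.2, L 51.5, M 55.0 → max 55.0 km
Location B: residuals K 19.5, L 4.3, M 84.6 → max 84.6 km
Location C: residuals K 0.1, L 0.0, M 0.0 → max 0.1 km
Only Location C has all residuals ≈ 0.

Location C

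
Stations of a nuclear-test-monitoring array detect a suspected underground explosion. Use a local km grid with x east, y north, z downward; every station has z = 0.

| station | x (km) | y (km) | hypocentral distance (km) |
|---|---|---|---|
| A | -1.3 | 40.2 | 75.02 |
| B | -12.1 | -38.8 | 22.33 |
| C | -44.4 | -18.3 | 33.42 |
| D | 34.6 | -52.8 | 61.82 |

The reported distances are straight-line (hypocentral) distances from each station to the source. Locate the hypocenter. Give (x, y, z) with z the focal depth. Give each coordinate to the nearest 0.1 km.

Each station gives a sphere (x−x_i)² + (y−y_i)² + z² = d_i² (stations at z=0).
Subtracting the A sphere from B and C: z² cancels, leaving linear equations in x and y:
-21.6 x − 158.0 y = 5163.49
-86.2 x − 117.0 y = 5199.62
Solving: x ≈ -19.600, y ≈ -30.001 km (keep extra digits for the depth step; rounded: -19.6, -30.0).
Then from the A sphere: z² = 75.02² − (x + 1.3)² − (y − 40.2)² with x = -19.600, y = -30.001, so z ≈ 19.103 ≈ 19.1 km.
Check against D (with the unrounded solution): distance 61.83 ≈ 61.82 km. ✓

(-19.6, -30.0, 19.1)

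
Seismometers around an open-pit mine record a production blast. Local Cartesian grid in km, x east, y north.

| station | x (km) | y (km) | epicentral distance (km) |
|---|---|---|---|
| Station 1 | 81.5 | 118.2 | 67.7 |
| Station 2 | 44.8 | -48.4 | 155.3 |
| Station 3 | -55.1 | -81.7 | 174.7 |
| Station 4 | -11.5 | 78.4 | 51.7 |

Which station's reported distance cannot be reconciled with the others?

Solve using three stations at a time. Using Station 1, Station 3, Station 4 (subtract circle equations pairwise → linear system) gives (x, y) ≈ (38.7, 65.7).
Distances from that point to each station vs reported:
  Station 1: calculated 67.7 vs reported 67.7 → residual 0.0 km
  Station 2: calculated 114.3 vs reported 155.3 → residual 41.0 km
  Station 3: calculated 174.7 vs reported 174.7 → residual 0.0 km
  Station 4: calculated 51.8 vs reported 51.7 → residual 0.1 km
Station 1, Station 3, Station 4 are mutually consistent (residuals ≈ 0); Station 2 is off by 41.0 km.

Station 2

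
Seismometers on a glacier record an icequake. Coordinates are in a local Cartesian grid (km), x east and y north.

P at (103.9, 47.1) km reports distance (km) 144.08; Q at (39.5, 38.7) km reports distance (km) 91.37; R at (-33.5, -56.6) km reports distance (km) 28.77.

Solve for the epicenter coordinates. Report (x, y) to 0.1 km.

x ≈ -14.5 km, y ≈ -35.0 km

Circle about each station: (x − 103.9)² + (y − 47.1)² = 144.08²; (x − 39.5)² + (y − 38.7)² = 91.37²; (x + 33.5)² + (y + 56.6)² = 28.77².
Subtracting the P equation from the Q and R equations removes the quadratic terms:
-128.8 x − 16.8 y = 2454.89
-274.8 x − 207.4 y = 11243.52
Solving the 2×2 system: x ≈ -14.5, y ≈ -35.0 km.
Check against P (with the unrounded x, y): √((x − 103.9)²+(y − 47.1)²) = 144.08 ≈ 144.08 km. ✓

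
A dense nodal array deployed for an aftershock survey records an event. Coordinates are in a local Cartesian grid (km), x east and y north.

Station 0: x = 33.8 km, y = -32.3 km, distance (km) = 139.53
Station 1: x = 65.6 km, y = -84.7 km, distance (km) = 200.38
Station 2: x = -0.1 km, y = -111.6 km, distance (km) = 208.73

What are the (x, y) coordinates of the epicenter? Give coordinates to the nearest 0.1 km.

-20.8 km east, 96.1 km north

Circle about each station: (x − 33.8)² + (y + 32.3)² = 139.53²; (x − 65.6)² + (y + 84.7)² = 200.38²; (x + 0.1)² + (y + 111.6)² = 208.73².
Subtracting the Station 0 equation from the Station 1 and Station 2 equations removes the quadratic terms:
63.6 x − 104.8 y = -11391.80
-67.8 x − 158.6 y = -13830.75
Solving the 2×2 system: x ≈ -20.8, y ≈ 96.1 km.
Check against Station 0 (with the unrounded x, y): √((x − 33.8)²+(y + 32.3)²) = 139.51 ≈ 139.53 km. ✓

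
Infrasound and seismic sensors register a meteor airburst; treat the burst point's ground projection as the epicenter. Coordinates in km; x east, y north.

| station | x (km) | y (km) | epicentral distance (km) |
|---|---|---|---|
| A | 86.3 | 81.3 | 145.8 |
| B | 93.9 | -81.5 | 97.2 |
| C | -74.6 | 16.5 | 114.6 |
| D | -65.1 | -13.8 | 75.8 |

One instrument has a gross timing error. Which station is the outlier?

Solve using three stations at a time. Using A, B, D (subtract circle equations pairwise → linear system) gives (x, y) ≈ (5.9, -40.3).
Distances from that point to each station vs reported:
  A: calculated 145.8 vs reported 145.8 → residual 0.0 km
  B: calculated 97.2 vs reported 97.2 → residual 0.0 km
  C: calculated 98.5 vs reported 114.6 → residual 16.1 km
  D: calculated 75.8 vs reported 75.8 → residual 0.0 km
A, B, D are mutually consistent (residuals ≈ 0); C is off by 16.1 km.

C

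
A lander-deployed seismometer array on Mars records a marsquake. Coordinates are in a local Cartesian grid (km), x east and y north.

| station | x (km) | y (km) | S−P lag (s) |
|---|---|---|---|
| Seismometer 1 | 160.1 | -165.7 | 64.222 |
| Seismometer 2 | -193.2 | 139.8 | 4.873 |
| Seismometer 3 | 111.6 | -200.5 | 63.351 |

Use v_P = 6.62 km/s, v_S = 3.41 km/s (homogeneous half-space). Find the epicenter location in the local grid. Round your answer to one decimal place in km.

Distance from S−P lag: d = Δt · v_P v_S / (v_P − v_S) = Δt · (6.62·3.41)/(6.62−3.41) ≈ 7.0325·Δt.
So d_Seismometer 1 = 451.64, d_Seismometer 2 = 34.27, d_Seismometer 3 = 445.51 km.
Circle about each station: (x − 160.1)² + (y + 165.7)² = 451.64²; (x + 193.2)² + (y − 139.8)² = 34.27²; (x − 111.6)² + (y + 200.5)² = 445.51².
Subtracting pairs of circle equations eliminates x²+y² and gives linear equations (the radical axes):
-706.6 x + 611.0 y = 206586.04
-97.0 x − 69.6 y = 5065.84
Solving the 2×2 system: x ≈ -161.1, y ≈ 151.8 km.

-161.1 km east, 151.8 km north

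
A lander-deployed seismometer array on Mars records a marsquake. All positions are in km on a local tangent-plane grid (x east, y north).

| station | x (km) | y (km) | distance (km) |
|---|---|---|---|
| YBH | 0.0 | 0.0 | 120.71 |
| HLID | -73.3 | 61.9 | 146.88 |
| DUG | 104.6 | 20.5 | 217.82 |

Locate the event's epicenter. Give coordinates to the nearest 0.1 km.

Circle about each station: x² + y² = 120.71²; (x + 73.3)² + (y − 61.9)² = 146.88²; (x − 104.6)² + (y − 20.5)² = 217.82².
Subtracting the YBH equation from the HLID and DUG equations removes the quadratic terms:
-146.6 x + 123.8 y = 2201.67
209.2 x + 41.0 y = -21513.24
Solving the 2×2 system: x ≈ -86.3, y ≈ -84.4 km.

-86.3 km east, -84.4 km north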